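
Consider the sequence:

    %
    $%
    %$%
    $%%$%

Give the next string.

%$%$%%$%

This is a Fibonacci-style word recurrence s(k) = s(k−2)·s(k−1): e.g. %·$% = %$%.
The next term joins %$% and $%%$%.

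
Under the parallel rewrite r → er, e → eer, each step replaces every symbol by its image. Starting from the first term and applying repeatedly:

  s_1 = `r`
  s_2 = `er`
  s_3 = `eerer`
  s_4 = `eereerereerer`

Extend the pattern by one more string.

φ(eereerereerer) expands symbol-by-symbol to eer eer er eer eer er eer er eer eer er eer er; joining the 13 pieces gives the next term.

eereerereereerereerereereerereerer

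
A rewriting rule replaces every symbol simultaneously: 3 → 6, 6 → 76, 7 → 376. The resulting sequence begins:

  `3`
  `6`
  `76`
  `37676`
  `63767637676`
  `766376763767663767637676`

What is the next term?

Rewriting the 24 symbols of 766376763767663767637676 one by one yields 376 76 76 6 376 76 376 76 6 376 76 376 76 76 6 376 76 376 76 6 376 76 376 76; concatenated:

37676766376763767663767637676766376763767663767637676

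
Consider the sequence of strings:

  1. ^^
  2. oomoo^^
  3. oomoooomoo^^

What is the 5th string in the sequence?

oomoooomoooomoooomoo^^

Every step adds oomoo at the front: s(k+1) = oomoo·s(k).
From oomoooomoo^^, 2 further steps: oomoooomoo^^ → oomoooomoooomoo^^ → (answer).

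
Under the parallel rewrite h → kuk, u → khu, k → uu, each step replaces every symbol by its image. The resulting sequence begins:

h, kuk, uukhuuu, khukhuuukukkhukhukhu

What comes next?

uukukkhuuukukkhukhukhuuukhuuuuukukkhuuukukkhuuukukkhu

φ(khukhuuukukkhukhukhu) expands symbol-by-symbol to uu kuk khu uu kuk khu khu khu uu khu uu uu kuk khu uu kuk khu uu kuk khu; joining the 20 pieces gives the next term.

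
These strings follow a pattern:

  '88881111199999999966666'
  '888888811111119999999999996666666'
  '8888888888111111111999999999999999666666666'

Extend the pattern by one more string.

Reading off run lengths: 8 runs 4, 7, 10; 1 runs 5, 7, 9; 9 runs 9, 12, 15; 6 runs 5, 7, 9 — each is linear in n, where the shown terms are n = 2, 3, 4.
At n = 5 the blocks have lengths 13, 11, 18, 11.

88888888888881111111111199999999999999999966666666666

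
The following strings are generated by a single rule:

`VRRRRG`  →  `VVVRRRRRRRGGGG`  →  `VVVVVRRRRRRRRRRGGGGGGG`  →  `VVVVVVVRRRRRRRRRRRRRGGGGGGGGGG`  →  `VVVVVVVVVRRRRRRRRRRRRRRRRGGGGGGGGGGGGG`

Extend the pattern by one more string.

Reading off run lengths: V runs 1, 3, 5, 7, 9; R runs 4, 7, 10, 13, 16; G runs 1, 4, 7, 10, 13 — each is linear in n (n = 1, 2, …).
Setting n = 6 gives 11, 19, 16 characters in each block.

VVVVVVVVVVVRRRRRRRRRRRRRRRRRRRGGGGGGGGGGGGGGGG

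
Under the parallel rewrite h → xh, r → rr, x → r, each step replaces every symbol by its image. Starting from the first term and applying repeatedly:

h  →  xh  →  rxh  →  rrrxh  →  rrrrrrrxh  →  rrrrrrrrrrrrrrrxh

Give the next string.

φ(rrrrrrrrrrrrrrrxh) expands symbol-by-symbol to rr rr rr rr rr rr rr rr rr rr rr rr rr rr rr r xh; joining the 17 pieces gives the next term.

rrrrrrrrrrrrrrrrrrrrrrrrrrrrrrrxh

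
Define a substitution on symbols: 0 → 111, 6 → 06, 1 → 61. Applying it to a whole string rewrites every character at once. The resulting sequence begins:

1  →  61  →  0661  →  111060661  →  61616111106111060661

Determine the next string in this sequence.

0661066106616161611110661616111106111060661

Applying the rule to each of the 20 symbols of 61616111106111060661 gives the pieces 06 61 06 61 06 61 61 61 61 111 06 61 61 61 111 06 111 06 06 61, which concatenate to the answer.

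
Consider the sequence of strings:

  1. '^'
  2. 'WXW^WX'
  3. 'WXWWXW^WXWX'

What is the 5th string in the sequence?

WXWWXWWXWWXW^WXWXWXWX

Each term wraps the previous one in WXW on the left and WX on the right.
From WXWWXW^WXWX, 2 further steps: WXWWXW^WXWX → WXWWXWWXW^WXWXWX → (answer).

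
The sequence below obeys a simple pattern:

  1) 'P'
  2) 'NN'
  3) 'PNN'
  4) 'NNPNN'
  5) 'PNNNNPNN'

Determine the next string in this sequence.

NNPNNPNNNNPNN

Each term (from the third on) is the two preceding terms concatenated in order: term 3 = P·NN = PNN.
The next term joins NNPNN and PNNNNPNN.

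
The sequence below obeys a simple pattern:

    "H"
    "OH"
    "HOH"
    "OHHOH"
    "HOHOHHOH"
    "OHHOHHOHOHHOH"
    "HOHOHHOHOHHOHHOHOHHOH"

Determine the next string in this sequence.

OHHOHHOHOHHOHHOHOHHOHOHHOHHOHOHHOH

From term 3 onward, concatenate the second-to-last term with the last: H·OH = HOH, OH·HOH = OHHOH, …
The next term joins OHHOHHOHOHHOH and HOHOHHOHOHHOHHOHOHHOH.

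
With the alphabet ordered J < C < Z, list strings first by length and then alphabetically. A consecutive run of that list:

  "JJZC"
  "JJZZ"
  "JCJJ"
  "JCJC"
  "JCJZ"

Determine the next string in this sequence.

Find the rightmost character of JCJZ below Z, bump it to the next letter, and reset everything to its right to J.

JCCJ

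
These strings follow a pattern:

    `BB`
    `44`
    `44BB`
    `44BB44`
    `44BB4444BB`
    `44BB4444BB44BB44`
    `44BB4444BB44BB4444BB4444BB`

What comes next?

44BB4444BB44BB4444BB4444BB44BB4444BB44BB44

This is a Fibonacci-style word recurrence s(k) = s(k−1)·s(k−2): e.g. 44·BB = 44BB.
Continuing: 44BB4444BB44BB4444BB4444BB · 44BB4444BB44BB44 gives term 8.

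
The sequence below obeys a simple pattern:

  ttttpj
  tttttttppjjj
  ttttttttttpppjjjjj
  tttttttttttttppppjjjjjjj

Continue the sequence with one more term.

ttttttttttttttttpppppjjjjjjjjj

Each string has the form t^{3n+1} p^{n} j^{2n-1} (n = 1, 2, …).
For the next term, n = 5, so the run lengths are 16, 5, 9.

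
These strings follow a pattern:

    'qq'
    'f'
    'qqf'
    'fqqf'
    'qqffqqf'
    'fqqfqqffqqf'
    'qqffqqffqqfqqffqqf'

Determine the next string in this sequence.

fqqfqqffqqfqqffqqffqqfqqffqqf

Each term (from the third on) is the two preceding terms concatenated in order: term 3 = qq·f = qqf.
Continuing: fqqfqqffqqf · qqffqqffqqfqqffqqf gives term 8.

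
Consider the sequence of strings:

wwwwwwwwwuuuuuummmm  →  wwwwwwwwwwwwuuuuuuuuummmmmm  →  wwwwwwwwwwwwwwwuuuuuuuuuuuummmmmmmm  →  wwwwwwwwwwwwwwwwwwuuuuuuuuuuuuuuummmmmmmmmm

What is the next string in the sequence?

The n-th term is 3n+3 w's then 3n u's then 2n m's, where the shown terms are n = 2, 3, 4, 5.
For the next term, n = 6, so the run lengths are 21, 18, 12.

wwwwwwwwwwwwwwwwwwwwwuuuuuuuuuuuuuuuuuummmmmmmmmmmm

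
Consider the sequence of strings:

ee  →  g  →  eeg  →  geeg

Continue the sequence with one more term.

From term 3 onward, concatenate the second-to-last term with the last: ee·g = eeg, g·eeg = geeg, …
The next term joins eeg and geeg.

eeggeeg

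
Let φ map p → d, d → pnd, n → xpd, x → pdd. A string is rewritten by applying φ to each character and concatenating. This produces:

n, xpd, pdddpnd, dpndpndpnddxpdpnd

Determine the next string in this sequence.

Rewriting the 17 symbols of dpndpndpnddxpdpnd one by one yields pnd d xpd pnd d xpd pnd d xpd pnd pnd pdd d pnd d xpd pnd; concatenated:

pnddxpdpnddxpdpnddxpdpndpndpdddpnddxpdpnd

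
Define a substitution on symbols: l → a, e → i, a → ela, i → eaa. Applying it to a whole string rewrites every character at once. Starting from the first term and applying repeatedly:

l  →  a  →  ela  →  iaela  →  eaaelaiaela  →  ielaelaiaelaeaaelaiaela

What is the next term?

Applying the rule to each of the 23 symbols of ielaelaiaelaeaaelaiaela gives the pieces eaa i a ela i a ela eaa ela i a ela i ela ela i a ela eaa ela i a ela, which concatenate to the answer.

eaaiaelaiaelaeaaelaiaelaielaelaiaelaeaaelaiaela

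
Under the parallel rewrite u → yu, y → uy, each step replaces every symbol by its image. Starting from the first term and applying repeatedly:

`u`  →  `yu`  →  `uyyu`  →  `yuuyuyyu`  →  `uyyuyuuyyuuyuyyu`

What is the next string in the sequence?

yuuyuyyuuyyuyuuyuyyuyuuyyuuyuyyu

Applying the rule to each of the 16 symbols of uyyuyuuyyuuyuyyu gives the pieces yu uy uy yu uy yu yu uy uy yu yu uy yu uy uy yu, which concatenate to the answer.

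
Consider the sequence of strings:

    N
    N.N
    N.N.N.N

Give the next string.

N.N.N.N.N.N.N.N

Every step duplicates the string with '.' between the halves.
One more doubling of N.N.N.N gives the answer.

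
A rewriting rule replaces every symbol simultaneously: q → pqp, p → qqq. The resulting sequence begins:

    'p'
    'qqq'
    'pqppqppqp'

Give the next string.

Rewriting each symbol of pqppqppqp: p→qqq, q→pqp, p→qqq, p→qqq, q→pqp, p→qqq, p→qqq, q→pqp, p→qqq, which concatenates to qqq pqp qqq qqq pqp qqq qqq pqp qqq.

qqqpqpqqqqqqpqpqqqqqqpqpqqq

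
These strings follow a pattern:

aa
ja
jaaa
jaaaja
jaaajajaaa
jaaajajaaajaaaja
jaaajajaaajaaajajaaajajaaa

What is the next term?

From term 3 onward, concatenate the last term with the second-to-last: ja·aa = jaaa, jaaa·ja = jaaaja, …
Continuing: jaaajajaaajaaajajaaajajaaa · jaaajajaaajaaaja gives term 8.

jaaajajaaajaaajajaaajajaaajaaajajaaajaaaja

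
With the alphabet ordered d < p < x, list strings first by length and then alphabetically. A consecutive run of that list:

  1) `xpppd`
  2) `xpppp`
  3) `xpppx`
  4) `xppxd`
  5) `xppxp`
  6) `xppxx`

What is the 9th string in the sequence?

Stepping forward 3 times from xppxx: xppxx → xpxdd → xpxdp, then the target.

xpxdx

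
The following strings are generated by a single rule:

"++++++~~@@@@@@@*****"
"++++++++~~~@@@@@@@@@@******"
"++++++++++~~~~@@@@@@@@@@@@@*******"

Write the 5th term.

The n-th term is 2n+2 +'s then n ~'s then 3n+1 @'s then n+3 *'s, where the shown terms are n = 2, 3, 4.
For term 5, n = 6, so the run lengths are 14, 6, 19, 9.

++++++++++++++~~~~~~@@@@@@@@@@@@@@@@@@@*********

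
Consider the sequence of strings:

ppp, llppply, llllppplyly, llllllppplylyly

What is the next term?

Each term wraps the previous one in ll on the left and ly on the right.
One more step from llllllppplylyly gives the answer.

llllllllppplylylyly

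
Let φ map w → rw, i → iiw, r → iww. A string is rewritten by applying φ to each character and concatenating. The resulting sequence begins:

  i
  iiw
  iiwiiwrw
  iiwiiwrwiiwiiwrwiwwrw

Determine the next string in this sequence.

Applying the rule to each of the 21 symbols of iiwiiwrwiiwiiwrwiwwrw gives the pieces iiw iiw rw iiw iiw rw iww rw iiw iiw rw iiw iiw rw iww rw iiw rw rw iww rw, which concatenate to the answer.

iiwiiwrwiiwiiwrwiwwrwiiwiiwrwiiwiiwrwiwwrwiiwrwrwiwwrw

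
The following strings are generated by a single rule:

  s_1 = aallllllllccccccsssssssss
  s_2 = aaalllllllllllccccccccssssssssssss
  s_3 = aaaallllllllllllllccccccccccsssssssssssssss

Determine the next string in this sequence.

aaaaalllllllllllllllllccccccccccccssssssssssssssssss

Reading off run lengths: a runs 2, 3, 4; l runs 8, 11, 14; c runs 6, 8, 10; s runs 9, 12, 15 — each is linear in n, where the shown terms are n = 3, 4, 5.
Setting n = 6 gives 5, 17, 12, 18 characters in each block.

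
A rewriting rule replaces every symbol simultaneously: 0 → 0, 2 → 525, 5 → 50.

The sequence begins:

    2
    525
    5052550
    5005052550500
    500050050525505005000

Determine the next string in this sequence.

Replace each of the 21 characters of 500050050525505005000 in place — 50 0 0 0 50 0 0 50 0 50 525 50 50 0 50 0 0 50 0 0 0 — and concatenate.

5000050005005052550500500050000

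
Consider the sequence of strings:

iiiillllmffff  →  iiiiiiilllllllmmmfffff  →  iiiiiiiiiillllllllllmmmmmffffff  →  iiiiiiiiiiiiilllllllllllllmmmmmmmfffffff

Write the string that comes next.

iiiiiiiiiiiiiiiillllllllllllllllmmmmmmmmmffffffff

Term n consists of 3n+1 i's, followed by 3n+1 l's, followed by 2n-1 m's, followed by n+3 f's (n = 1, 2, …).
Setting n = 5 gives 16, 16, 9, 8 characters in each block.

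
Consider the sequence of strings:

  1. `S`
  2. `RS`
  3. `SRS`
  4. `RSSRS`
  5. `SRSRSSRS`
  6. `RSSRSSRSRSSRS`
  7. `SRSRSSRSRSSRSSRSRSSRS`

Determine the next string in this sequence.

This is a Fibonacci-style word recurrence s(k) = s(k−2)·s(k−1): e.g. S·RS = SRS.
So term 8 is RSSRSSRSRSSRS·SRSRSSRSRSSRSSRSRSSRS.

RSSRSSRSRSSRSSRSRSSRSRSSRSSRSRSSRS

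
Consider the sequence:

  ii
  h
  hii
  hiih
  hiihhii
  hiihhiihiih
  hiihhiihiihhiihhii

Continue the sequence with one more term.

This is a Fibonacci-style word recurrence s(k) = s(k−1)·s(k−2): e.g. h·ii = hii.
Continuing: hiihhiihiihhiihhii · hiihhiihiih gives term 8.

hiihhiihiihhiihhiihiihhiihiih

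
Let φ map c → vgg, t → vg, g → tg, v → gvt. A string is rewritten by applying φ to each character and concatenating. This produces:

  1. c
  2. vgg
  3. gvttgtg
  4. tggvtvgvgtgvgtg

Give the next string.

Replace each of the 15 characters of tggvtvgvgtgvgtg in place — vg tg tg gvt vg gvt tg gvt tg vg tg gvt tg vg tg — and concatenate.

vgtgtggvtvggvttggvttgvgtggvttgvgtg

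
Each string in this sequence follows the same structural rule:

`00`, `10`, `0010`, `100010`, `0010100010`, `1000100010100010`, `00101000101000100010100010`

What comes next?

100010001010001000101000101000100010100010

This is a Fibonacci-style word recurrence s(k) = s(k−2)·s(k−1): e.g. 00·10 = 0010.
The next term joins 1000100010100010 and 00101000101000100010100010.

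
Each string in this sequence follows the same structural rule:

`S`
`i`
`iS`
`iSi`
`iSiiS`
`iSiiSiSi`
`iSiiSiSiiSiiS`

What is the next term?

This is a Fibonacci-style word recurrence s(k) = s(k−1)·s(k−2): e.g. i·S = iS.
The next term joins iSiiSiSiiSiiS and iSiiSiSi.

iSiiSiSiiSiiSiSiiSiSi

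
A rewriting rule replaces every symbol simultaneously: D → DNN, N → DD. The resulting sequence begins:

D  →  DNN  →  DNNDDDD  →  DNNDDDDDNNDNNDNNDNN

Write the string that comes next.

Rewriting the 19 symbols of DNNDDDDDNNDNNDNNDNN one by one yields DNN DD DD DNN DNN DNN DNN DNN DD DD DNN DD DD DNN DD DD DNN DD DD; concatenated:

DNNDDDDDNNDNNDNNDNNDNNDDDDDNNDDDDDNNDDDDDNNDDDD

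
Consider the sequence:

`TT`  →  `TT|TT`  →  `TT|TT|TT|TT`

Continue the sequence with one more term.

TT|TT|TT|TT|TT|TT|TT|TT

Each string is two copies of the previous one joined by '|'.
So the next term is two copies of TT|TT|TT|TT with '|' between the halves.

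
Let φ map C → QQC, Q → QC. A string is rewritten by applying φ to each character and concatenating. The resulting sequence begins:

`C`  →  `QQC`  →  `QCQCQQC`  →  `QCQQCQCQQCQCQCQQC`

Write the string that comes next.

Replace each of the 17 characters of QCQQCQCQQCQCQCQQC in place — QC QQC QC QC QQC QC QQC QC QC QQC QC QQC QC QQC QC QC QQC — and concatenate.

QCQQCQCQCQQCQCQQCQCQCQQCQCQQCQCQQCQCQCQQC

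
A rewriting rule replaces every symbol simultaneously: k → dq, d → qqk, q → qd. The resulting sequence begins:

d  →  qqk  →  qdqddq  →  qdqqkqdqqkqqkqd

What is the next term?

Applying the rule to each of the 15 symbols of qdqqkqdqqkqqkqd gives the pieces qd qqk qd qd dq qd qqk qd qd dq qd qd dq qd qqk, which concatenate to the answer.

qdqqkqdqddqqdqqkqdqddqqdqddqqdqqk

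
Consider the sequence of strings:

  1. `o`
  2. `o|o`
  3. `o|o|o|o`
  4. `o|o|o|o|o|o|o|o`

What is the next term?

s(k+1) = s(k)·|·s(k) — each term doubles the last with '|' between the halves.
Doubling o|o|o|o|o|o|o|o with '|' between the halves:

o|o|o|o|o|o|o|o|o|o|o|o|o|o|o|o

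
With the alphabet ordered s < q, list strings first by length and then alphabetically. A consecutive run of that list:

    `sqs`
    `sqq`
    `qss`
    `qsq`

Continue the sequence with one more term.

Find the rightmost character of qsq below q, bump it to the next letter, and reset everything to its right to s.

qqs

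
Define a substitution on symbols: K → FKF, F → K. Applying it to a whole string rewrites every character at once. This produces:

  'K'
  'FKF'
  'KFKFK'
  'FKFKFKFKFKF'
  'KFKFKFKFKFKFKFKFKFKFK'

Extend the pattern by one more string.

FKFKFKFKFKFKFKFKFKFKFKFKFKFKFKFKFKFKFKFKFKF

φ(KFKFKFKFKFKFKFKFKFKFK) expands symbol-by-symbol to FKF K FKF K FKF K FKF K FKF K FKF K FKF K FKF K FKF K FKF K FKF; joining the 21 pieces gives the next term.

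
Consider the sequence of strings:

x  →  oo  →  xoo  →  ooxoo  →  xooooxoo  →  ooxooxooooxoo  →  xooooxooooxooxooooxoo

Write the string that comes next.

This is a Fibonacci-style word recurrence s(k) = s(k−2)·s(k−1): e.g. x·oo = xoo.
Continuing: ooxooxooooxoo · xooooxooooxooxooooxoo gives term 8.

ooxooxooooxooxooooxooooxooxooooxoo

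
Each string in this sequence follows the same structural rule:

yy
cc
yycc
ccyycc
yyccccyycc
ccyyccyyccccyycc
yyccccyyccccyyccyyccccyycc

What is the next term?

ccyyccyyccccyyccyyccccyyccccyyccyyccccyycc

This is a Fibonacci-style word recurrence s(k) = s(k−2)·s(k−1): e.g. yy·cc = yycc.
Continuing: ccyyccyyccccyycc · yyccccyyccccyyccyyccccyycc gives term 8.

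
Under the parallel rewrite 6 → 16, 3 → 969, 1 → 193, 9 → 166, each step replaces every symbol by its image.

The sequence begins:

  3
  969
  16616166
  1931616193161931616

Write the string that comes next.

Applying the rule to each of the 19 symbols of 1931616193161931616 gives the pieces 193 166 969 193 16 193 16 193 166 969 193 16 193 166 969 193 16 193 16, which concatenate to the answer.

1931669691931619316193166969193161931669691931619316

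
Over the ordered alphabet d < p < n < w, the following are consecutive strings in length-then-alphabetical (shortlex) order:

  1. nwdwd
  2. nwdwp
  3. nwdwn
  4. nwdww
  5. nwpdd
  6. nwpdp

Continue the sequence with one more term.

Treat nwpdp as a base-4 numeral over the given alphabet and add one, carrying through any trailing w's.

nwpdn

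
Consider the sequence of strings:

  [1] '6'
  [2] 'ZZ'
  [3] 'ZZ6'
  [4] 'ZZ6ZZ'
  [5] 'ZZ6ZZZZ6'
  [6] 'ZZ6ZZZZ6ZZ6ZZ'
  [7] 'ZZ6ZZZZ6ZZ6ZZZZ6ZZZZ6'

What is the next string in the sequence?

ZZ6ZZZZ6ZZ6ZZZZ6ZZZZ6ZZ6ZZZZ6ZZ6ZZ

This is a Fibonacci-style word recurrence s(k) = s(k−1)·s(k−2): e.g. ZZ·6 = ZZ6.
The next term joins ZZ6ZZZZ6ZZ6ZZZZ6ZZZZ6 and ZZ6ZZZZ6ZZ6ZZ.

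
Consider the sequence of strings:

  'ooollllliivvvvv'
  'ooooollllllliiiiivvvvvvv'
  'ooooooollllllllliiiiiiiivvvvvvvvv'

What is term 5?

ooooooooooollllllllllllliiiiiiiiiiiiiivvvvvvvvvvvvv

The n-th term is 2n+1 o's then 2n+3 l's then 3n-1 i's then 2n+3 v's (n = 1, 2, …).
For term 5, n = 5, so the run lengths are 11, 13, 14, 13.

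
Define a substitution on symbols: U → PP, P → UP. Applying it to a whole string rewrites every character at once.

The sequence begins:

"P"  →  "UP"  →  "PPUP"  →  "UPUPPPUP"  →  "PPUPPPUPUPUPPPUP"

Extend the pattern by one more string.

Applying the rule to each of the 16 symbols of PPUPPPUPUPUPPPUP gives the pieces UP UP PP UP UP UP PP UP PP UP PP UP UP UP PP UP, which concatenate to the answer.

UPUPPPUPUPUPPPUPPPUPPPUPUPUPPPUP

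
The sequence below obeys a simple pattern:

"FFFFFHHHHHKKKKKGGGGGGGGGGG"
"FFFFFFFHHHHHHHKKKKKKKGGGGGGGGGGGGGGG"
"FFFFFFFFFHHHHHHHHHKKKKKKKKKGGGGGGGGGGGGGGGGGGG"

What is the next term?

FFFFFFFFFFFHHHHHHHHHHHKKKKKKKKKKKGGGGGGGGGGGGGGGGGGGGGGG

Each string has the form F^{2n-1} H^{2n-1} K^{2n-1} G^{4n-1}, where the shown terms are n = 3, 4, 5.
Setting n = 6 gives 11, 11, 11, 23 characters in each block.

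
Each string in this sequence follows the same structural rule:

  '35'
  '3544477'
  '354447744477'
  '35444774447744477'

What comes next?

3544477444774447744477

The strings grow by a fixed suffix 44477 each time.
One more step from 35444774447744477 gives the answer.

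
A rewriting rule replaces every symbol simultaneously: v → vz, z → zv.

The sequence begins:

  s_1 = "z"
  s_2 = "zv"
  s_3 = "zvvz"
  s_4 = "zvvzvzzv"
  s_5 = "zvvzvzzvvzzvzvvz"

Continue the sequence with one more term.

Rewriting the 16 symbols of zvvzvzzvvzzvzvvz one by one yields zv vz vz zv vz zv zv vz vz zv zv vz zv vz vz zv; concatenated:

zvvzvzzvvzzvzvvzvzzvzvvzzvvzvzzv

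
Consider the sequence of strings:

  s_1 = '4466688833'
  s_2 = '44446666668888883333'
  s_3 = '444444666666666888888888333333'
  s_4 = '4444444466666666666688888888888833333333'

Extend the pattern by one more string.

44444444446666666666666668888888888888883333333333

The n-th term is 2n 4's then 3n 6's then 3n 8's then 2n 3's (n = 1, 2, …).
For the next term, n = 5, so the run lengths are 10, 15, 15, 10.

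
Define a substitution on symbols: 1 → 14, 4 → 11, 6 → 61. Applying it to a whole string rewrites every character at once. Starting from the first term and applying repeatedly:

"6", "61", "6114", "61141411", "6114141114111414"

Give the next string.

61141411141114141411141414111411

Replace each of the 16 characters of 6114141114111414 in place — 61 14 14 11 14 11 14 14 14 11 14 14 14 11 14 11 — and concatenate.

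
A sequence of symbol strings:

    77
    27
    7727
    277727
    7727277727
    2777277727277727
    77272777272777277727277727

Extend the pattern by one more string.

From term 3 onward, concatenate the second-to-last term with the last: 77·27 = 7727, 27·7727 = 277727, …
The next term joins 2777277727277727 and 77272777272777277727277727.

277727772727772777272777272777277727277727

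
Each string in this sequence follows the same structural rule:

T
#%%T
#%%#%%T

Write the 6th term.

#%%#%%#%%#%%#%%T

Every step adds #%% at the front: s(k+1) = #%%·s(k).
From #%%#%%T, 3 further steps: #%%#%%T → #%%#%%#%%T → #%%#%%#%%#%%T → (answer).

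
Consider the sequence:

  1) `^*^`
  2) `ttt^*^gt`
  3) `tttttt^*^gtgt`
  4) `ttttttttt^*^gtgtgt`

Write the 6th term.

s(k+1) = ttt·s(k)·gt, so each term gains ttt as a prefix and gt as a suffix.
From ttttttttt^*^gtgtgt, 2 further steps: ttttttttt^*^gtgtgt → tttttttttttt^*^gtgtgtgt → (answer).

ttttttttttttttt^*^gtgtgtgtgt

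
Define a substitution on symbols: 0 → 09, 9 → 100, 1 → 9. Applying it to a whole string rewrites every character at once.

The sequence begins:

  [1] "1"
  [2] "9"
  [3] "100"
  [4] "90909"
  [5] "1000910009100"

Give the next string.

φ(1000910009100) expands symbol-by-symbol to 9 09 09 09 100 9 09 09 09 100 9 09 09; joining the 13 pieces gives the next term.

9090909100909090910090909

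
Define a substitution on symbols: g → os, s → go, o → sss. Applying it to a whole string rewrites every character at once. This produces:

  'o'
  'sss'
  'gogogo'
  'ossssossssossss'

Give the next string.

Rewriting the 15 symbols of ossssossssossss one by one yields sss go go go go sss go go go go sss go go go go; concatenated:

sssgogogogosssgogogogosssgogogogo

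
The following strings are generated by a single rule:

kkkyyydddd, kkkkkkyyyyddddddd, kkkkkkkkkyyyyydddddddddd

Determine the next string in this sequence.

Term n consists of 3n k's, followed by n+2 y's, followed by 3n+1 d's (n = 1, 2, …).
Setting n = 4 gives 12, 6, 13 characters in each block.

kkkkkkkkkkkkyyyyyyddddddddddddd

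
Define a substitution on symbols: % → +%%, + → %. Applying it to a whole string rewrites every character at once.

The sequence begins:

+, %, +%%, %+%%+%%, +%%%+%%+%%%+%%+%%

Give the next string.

φ(+%%%+%%+%%%+%%+%%) expands symbol-by-symbol to % +%% +%% +%% % +%% +%% % +%% +%% +%% % +%% +%% % +%% +%%; joining the 17 pieces gives the next term.

%+%%+%%+%%%+%%+%%%+%%+%%+%%%+%%+%%%+%%+%%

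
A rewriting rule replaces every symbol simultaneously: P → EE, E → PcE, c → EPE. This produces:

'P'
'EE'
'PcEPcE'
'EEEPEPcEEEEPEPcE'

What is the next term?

φ(EEEPEPcEEEEPEPcE) expands symbol-by-symbol to PcE PcE PcE EE PcE EE EPE PcE PcE PcE PcE EE PcE EE EPE PcE; joining the 16 pieces gives the next term.

PcEPcEPcEEEPcEEEEPEPcEPcEPcEPcEEEPcEEEEPEPcE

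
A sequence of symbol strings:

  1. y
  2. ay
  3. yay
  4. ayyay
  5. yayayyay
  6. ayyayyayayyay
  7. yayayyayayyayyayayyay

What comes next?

ayyayyayayyayyayayyayayyayyayayyay

Each term (from the third on) is the two preceding terms concatenated in order: term 3 = y·ay = yay.
The next term joins ayyayyayayyay and yayayyayayyayyayayyay.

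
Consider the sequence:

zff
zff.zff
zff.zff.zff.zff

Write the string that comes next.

s(k+1) = s(k)·.·s(k) — each term doubles the last with '.' between the halves.
Doubling zff.zff.zff.zff with '.' between the halves:

zff.zff.zff.zff.zff.zff.zff.zff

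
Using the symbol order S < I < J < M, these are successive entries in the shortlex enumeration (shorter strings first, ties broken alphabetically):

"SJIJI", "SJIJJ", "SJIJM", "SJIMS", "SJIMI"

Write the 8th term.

SJJSS

Advancing 3 positions from SJIMI through SJIMI → SJIMJ → SJIMM reaches term 8.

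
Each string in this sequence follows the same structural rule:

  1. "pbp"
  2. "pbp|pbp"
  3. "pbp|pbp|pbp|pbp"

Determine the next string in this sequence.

pbp|pbp|pbp|pbp|pbp|pbp|pbp|pbp

Every step duplicates the string with '|' between the halves.
So the next term is two copies of pbp|pbp|pbp|pbp with '|' between the halves.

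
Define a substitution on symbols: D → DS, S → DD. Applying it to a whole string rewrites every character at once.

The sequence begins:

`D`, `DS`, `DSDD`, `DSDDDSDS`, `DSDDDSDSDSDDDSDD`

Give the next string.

Rewriting the 16 symbols of DSDDDSDSDSDDDSDD one by one yields DS DD DS DS DS DD DS DD DS DD DS DS DS DD DS DS; concatenated:

DSDDDSDSDSDDDSDDDSDDDSDSDSDDDSDS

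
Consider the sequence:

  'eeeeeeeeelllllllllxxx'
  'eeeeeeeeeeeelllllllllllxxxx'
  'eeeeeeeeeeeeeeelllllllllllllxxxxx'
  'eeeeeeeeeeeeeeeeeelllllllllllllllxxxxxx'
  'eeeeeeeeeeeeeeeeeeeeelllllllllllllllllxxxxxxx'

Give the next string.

eeeeeeeeeeeeeeeeeeeeeeeelllllllllllllllllllxxxxxxxx

Each string has the form e^{3n} l^{2n+3} x^{n}, where the shown terms are n = 3, 4, 5, 6, 7.
For the next term, n = 8, so the run lengths are 24, 19, 8.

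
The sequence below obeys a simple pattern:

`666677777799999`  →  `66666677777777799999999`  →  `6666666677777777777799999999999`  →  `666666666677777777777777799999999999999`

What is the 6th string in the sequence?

6666666666666677777777777777777777799999999999999999999

The n-th term is 2n 6's then 3n 7's then 3n-1 9's, where the shown terms are n = 2, 3, 4, 5.
At n = 7 the blocks have lengths 14, 21, 20.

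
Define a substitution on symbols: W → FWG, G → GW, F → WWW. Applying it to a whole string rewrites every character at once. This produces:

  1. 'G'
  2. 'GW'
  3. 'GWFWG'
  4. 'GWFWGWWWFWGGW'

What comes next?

φ(GWFWGWWWFWGGW) expands symbol-by-symbol to GW FWG WWW FWG GW FWG FWG FWG WWW FWG GW GW FWG; joining the 13 pieces gives the next term.

GWFWGWWWFWGGWFWGFWGFWGWWWFWGGWGWFWG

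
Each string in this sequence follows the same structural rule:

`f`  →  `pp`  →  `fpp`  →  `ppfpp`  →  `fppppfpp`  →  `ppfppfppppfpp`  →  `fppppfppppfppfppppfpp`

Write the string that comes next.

ppfppfppppfppfppppfppppfppfppppfpp

This is a Fibonacci-style word recurrence s(k) = s(k−2)·s(k−1): e.g. f·pp = fpp.
So term 8 is ppfppfppppfpp·fppppfppppfppfppppfpp.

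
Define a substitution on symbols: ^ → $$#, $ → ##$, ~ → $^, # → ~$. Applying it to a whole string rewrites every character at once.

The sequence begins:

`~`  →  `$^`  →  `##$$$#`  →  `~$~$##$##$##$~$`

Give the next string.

$^##$$^##$~$~$##$~$~$##$~$~$##$$^##$

φ(~$~$##$##$##$~$) expands symbol-by-symbol to $^ ##$ $^ ##$ ~$ ~$ ##$ ~$ ~$ ##$ ~$ ~$ ##$ $^ ##$; joining the 15 pieces gives the next term.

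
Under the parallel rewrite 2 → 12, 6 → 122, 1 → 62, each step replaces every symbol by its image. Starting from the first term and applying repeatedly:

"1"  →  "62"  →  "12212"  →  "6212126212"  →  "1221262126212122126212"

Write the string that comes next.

Rewriting the 22 symbols of 1221262126212122126212 one by one yields 62 12 12 62 12 122 12 62 12 122 12 62 12 62 12 12 62 12 122 12 62 12; concatenated:

62121262121221262121221262126212126212122126212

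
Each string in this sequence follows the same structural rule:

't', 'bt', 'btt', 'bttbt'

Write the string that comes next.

bttbtbtt

This is a Fibonacci-style word recurrence s(k) = s(k−1)·s(k−2): e.g. bt·t = btt.
So term 5 is bttbt·btt.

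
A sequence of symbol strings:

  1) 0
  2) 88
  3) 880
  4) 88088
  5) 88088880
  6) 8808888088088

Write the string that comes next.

880888808808888088880

Each term (from the third on) is the previous term followed by the one before it: term 3 = 88·0 = 880.
Continuing: 8808888088088 · 88088880 gives term 7.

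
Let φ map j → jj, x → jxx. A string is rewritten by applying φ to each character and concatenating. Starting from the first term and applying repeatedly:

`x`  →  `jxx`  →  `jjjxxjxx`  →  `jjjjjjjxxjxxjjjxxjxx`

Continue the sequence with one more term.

Rewriting the 20 symbols of jjjjjjjxxjxxjjjxxjxx one by one yields jj jj jj jj jj jj jj jxx jxx jj jxx jxx jj jj jj jxx jxx jj jxx jxx; concatenated:

jjjjjjjjjjjjjjjxxjxxjjjxxjxxjjjjjjjxxjxxjjjxxjxx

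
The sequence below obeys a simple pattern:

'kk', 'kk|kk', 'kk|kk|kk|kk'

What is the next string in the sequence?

kk|kk|kk|kk|kk|kk|kk|kk

Each string is two copies of the previous one joined by '|'.
One more doubling of kk|kk|kk|kk gives the answer.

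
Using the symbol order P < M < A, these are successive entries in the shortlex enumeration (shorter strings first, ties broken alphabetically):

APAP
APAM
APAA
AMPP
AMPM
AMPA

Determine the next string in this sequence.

The successor of AMPA increments the rightmost position that isn't already A and resets every position after it to P.

AMMP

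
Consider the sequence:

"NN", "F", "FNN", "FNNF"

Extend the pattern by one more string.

FNNFFNN

This is a Fibonacci-style word recurrence s(k) = s(k−1)·s(k−2): e.g. F·NN = FNN.
The next term joins FNNF and FNN.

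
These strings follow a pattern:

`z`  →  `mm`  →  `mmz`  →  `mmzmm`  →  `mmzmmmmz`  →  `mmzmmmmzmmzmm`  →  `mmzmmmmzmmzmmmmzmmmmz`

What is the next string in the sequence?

From term 3 onward, concatenate the last term with the second-to-last: mm·z = mmz, mmz·mm = mmzmm, …
So term 8 is mmzmmmmzmmzmmmmzmmmmz·mmzmmmmzmmzmm.

mmzmmmmzmmzmmmmzmmmmzmmzmmmmzmmzmm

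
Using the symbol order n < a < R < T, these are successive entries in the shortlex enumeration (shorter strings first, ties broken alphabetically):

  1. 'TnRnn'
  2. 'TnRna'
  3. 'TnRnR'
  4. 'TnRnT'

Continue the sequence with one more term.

TnRan

Find the rightmost character of TnRnT below T, bump it to the next letter, and reset everything to its right to n.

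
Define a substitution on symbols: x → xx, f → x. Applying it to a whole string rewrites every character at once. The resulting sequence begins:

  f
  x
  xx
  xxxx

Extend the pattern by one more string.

xxxxxxxx

Rewriting each symbol of xxxx: x→xx, x→xx, x→xx, x→xx, which concatenates to xx xx xx xx.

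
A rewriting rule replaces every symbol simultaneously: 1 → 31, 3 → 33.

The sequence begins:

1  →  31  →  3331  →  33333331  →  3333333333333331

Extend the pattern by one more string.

Rewriting the 16 symbols of 3333333333333331 one by one yields 33 33 33 33 33 33 33 33 33 33 33 33 33 33 33 31; concatenated:

33333333333333333333333333333331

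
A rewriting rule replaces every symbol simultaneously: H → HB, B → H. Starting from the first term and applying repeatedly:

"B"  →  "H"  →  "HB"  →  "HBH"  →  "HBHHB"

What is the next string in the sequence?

HBHHBHBH

Apply φ to HBHHB symbol by symbol: H→HB, B→H, H→HB, H→HB, B→H; joined: HB H HB HB H.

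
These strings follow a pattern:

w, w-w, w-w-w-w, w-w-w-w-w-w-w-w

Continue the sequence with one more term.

s(k+1) = s(k)·-·s(k) — each term doubles the last with '-' between the halves.
One more doubling of w-w-w-w-w-w-w-w gives the answer.

w-w-w-w-w-w-w-w-w-w-w-w-w-w-w-w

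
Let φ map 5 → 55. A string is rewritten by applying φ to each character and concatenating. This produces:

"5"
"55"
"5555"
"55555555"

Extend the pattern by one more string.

5555555555555555

Apply φ to 55555555 symbol by symbol: 5→55, 5→55, 5→55, 5→55, 5→55, 5→55, 5→55, 5→55; joined: 55 55 55 55 55 55 55 55.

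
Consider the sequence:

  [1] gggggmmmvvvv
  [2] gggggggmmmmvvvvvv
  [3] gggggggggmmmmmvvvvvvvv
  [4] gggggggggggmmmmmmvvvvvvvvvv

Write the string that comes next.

gggggggggggggmmmmmmmvvvvvvvvvvvv

Reading off run lengths: g runs 5, 7, 9, 11; m runs 3, 4, 5, 6; v runs 4, 6, 8, 10 — each is linear in n, where the shown terms are n = 2, 3, 4, 5.
At n = 6 the blocks have lengths 13, 7, 12.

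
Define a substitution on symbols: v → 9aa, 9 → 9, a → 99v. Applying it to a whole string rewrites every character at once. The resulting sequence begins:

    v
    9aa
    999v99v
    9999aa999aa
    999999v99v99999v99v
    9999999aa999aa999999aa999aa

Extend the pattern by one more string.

Applying the rule to each of the 27 symbols of 9999999aa999aa999999aa999aa gives the pieces 9 9 9 9 9 9 9 99v 99v 9 9 9 99v 99v 9 9 9 9 9 9 99v 99v 9 9 9 99v 99v, which concatenate to the answer.

999999999v99v99999v99v99999999v99v99999v99v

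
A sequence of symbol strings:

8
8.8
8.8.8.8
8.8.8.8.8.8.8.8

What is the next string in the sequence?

Each string is two copies of the previous one joined by '.'.
Doubling 8.8.8.8.8.8.8.8 with '.' between the halves:

8.8.8.8.8.8.8.8.8.8.8.8.8.8.8.8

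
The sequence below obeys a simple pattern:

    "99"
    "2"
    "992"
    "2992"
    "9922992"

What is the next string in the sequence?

29929922992

Each term (from the third on) is the two preceding terms concatenated in order: term 3 = 99·2 = 992.
The next term joins 2992 and 9922992.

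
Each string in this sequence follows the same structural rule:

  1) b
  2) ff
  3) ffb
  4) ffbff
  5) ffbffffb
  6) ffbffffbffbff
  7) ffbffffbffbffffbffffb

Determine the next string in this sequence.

ffbffffbffbffffbffffbffbffffbffbff

From term 3 onward, concatenate the last term with the second-to-last: ff·b = ffb, ffb·ff = ffbff, …
So term 8 is ffbffffbffbffffbffffb·ffbffffbffbff.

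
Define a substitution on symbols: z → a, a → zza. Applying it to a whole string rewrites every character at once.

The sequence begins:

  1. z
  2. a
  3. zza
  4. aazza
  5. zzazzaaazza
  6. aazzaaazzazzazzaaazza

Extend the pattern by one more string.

zzazzaaazzazzazzaaazzaaazzaaazzazzazzaaazza

φ(aazzaaazzazzazzaaazza) expands symbol-by-symbol to zza zza a a zza zza zza a a zza a a zza a a zza zza zza a a zza; joining the 21 pieces gives the next term.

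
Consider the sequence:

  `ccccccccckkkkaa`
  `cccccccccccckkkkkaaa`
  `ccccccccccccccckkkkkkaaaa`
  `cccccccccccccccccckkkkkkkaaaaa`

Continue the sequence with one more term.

ccccccccccccccccccccckkkkkkkkaaaaaa

The n-th term is 3n c's then n+1 k's then n-1 a's, where the shown terms are n = 3, 4, 5, 6.
At n = 7 the blocks have lengths 21, 8, 6.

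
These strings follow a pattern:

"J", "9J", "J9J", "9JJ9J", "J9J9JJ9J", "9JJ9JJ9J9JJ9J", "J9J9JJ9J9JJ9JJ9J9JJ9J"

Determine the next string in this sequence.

This is a Fibonacci-style word recurrence s(k) = s(k−2)·s(k−1): e.g. J·9J = J9J.
So term 8 is 9JJ9JJ9J9JJ9J·J9J9JJ9J9JJ9JJ9J9JJ9J.

9JJ9JJ9J9JJ9JJ9J9JJ9J9JJ9JJ9J9JJ9J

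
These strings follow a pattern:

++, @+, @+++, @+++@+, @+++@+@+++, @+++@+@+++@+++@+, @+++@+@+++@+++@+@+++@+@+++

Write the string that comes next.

Each term (from the third on) is the previous term followed by the one before it: term 3 = @+·++ = @+++.
Continuing: @+++@+@+++@+++@+@+++@+@+++ · @+++@+@+++@+++@+ gives term 8.

@+++@+@+++@+++@+@+++@+@+++@+++@+@+++@+++@+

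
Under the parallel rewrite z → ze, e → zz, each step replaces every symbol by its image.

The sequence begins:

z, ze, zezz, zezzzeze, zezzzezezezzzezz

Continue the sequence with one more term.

Replace each of the 16 characters of zezzzezezezzzezz in place — ze zz ze ze ze zz ze zz ze zz ze ze ze zz ze ze — and concatenate.

zezzzezezezzzezzzezzzezezezzzeze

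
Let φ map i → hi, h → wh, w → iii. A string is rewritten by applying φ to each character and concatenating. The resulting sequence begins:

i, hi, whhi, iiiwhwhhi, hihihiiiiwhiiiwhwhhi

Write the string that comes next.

whhiwhhiwhhihihihiiiiwhhihihiiiiwhiiiwhwhhi

Applying the rule to each of the 20 symbols of hihihiiiiwhiiiwhwhhi gives the pieces wh hi wh hi wh hi hi hi hi iii wh hi hi hi iii wh iii wh wh hi, which concatenate to the answer.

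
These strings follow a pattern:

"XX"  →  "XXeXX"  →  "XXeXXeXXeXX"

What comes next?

Each string is two copies of the previous one joined by 'e'.
Doubling XXeXXeXXeXX with 'e' between the halves:

XXeXXeXXeXXeXXeXXeXXeXX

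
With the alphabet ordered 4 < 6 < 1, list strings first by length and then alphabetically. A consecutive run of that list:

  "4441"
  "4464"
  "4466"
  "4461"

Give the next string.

The successor of 4461 increments the rightmost position that isn't already 1 and resets every position after it to 4.

4414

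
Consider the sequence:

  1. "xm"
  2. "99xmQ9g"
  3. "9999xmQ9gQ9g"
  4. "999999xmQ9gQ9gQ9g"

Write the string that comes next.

s(k+1) = 99·s(k)·Q9g, so each term gains 99 as a prefix and Q9g as a suffix.
Applying this once more to 999999xmQ9gQ9gQ9g:

99999999xmQ9gQ9gQ9gQ9g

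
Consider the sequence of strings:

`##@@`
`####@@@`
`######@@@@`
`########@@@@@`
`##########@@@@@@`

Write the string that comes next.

############@@@@@@@

Each string has the form #^{2n} @^{n+1} (n = 1, 2, …).
For the next term, n = 6, so the run lengths are 12, 7.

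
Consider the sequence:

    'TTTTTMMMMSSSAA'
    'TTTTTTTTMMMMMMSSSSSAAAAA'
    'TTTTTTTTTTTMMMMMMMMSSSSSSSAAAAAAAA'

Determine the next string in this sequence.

Term n consists of 3n+2 T's, followed by 2n+2 M's, followed by 2n+1 S's, followed by 3n-1 A's (n = 1, 2, …).
At n = 4 the blocks have lengths 14, 10, 9, 11.

TTTTTTTTTTTTTTMMMMMMMMMMSSSSSSSSSAAAAAAAAAAA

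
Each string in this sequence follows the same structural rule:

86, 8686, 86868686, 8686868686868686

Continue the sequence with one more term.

86868686868686868686868686868686

Each string is two copies of the previous one concatenated.
So the next term is two copies of 8686868686868686.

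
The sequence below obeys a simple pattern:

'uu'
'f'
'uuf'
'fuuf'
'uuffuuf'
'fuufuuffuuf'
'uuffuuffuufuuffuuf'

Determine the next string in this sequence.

This is a Fibonacci-style word recurrence s(k) = s(k−2)·s(k−1): e.g. uu·f = uuf.
So term 8 is fuufuuffuuf·uuffuuffuufuuffuuf.

fuufuuffuufuuffuuffuufuuffuuf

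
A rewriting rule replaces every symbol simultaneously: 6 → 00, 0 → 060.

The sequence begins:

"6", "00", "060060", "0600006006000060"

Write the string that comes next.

φ(0600006006000060) expands symbol-by-symbol to 060 00 060 060 060 060 00 060 060 00 060 060 060 060 00 060; joining the 16 pieces gives the next term.

06000060060060060000600600006006006006000060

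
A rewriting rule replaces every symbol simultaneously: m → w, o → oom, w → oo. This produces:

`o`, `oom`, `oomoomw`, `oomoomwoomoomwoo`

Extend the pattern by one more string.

φ(oomoomwoomoomwoo) expands symbol-by-symbol to oom oom w oom oom w oo oom oom w oom oom w oo oom oom; joining the 16 pieces gives the next term.

oomoomwoomoomwoooomoomwoomoomwoooomoom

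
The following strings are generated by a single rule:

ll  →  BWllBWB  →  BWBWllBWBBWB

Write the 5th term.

Every step adds BW to the front and BWB to the end of the previous string.
From BWBWllBWBBWB, 2 further steps: BWBWllBWBBWB → BWBWBWllBWBBWBBWB → (answer).

BWBWBWBWllBWBBWBBWBBWB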